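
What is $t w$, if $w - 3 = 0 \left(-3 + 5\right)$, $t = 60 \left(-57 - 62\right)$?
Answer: $-21420$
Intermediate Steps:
$t = -7140$ ($t = 60 \left(-119\right) = -7140$)
$w = 3$ ($w = 3 + 0 \left(-3 + 5\right) = 3 + 0 \cdot 2 = 3 + 0 = 3$)
$t w = \left(-7140\right) 3 = -21420$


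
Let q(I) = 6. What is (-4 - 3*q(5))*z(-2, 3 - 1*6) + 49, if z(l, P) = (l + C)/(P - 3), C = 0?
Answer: 125/3 ≈ 41.667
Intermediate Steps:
z(l, P) = l/(-3 + P) (z(l, P) = (l + 0)/(P - 3) = l/(-3 + P))
(-4 - 3*q(5))*z(-2, 3 - 1*6) + 49 = (-4 - 3*6)*(-2/(-3 + (3 - 1*6))) + 49 = (-4 - 18)*(-2/(-3 + (3 - 6))) + 49 = -(-44)/(-3 - 3) + 49 = -(-44)/(-6) + 49 = -(-44)*(-1)/6 + 49 = -22*1/3 + 49 = -22/3 + 49 = 125/3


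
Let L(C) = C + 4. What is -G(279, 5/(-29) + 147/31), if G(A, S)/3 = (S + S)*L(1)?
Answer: -123240/899 ≈ -137.09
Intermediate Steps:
L(C) = 4 + C
G(A, S) = 30*S (G(A, S) = 3*((S + S)*(4 + 1)) = 3*((2*S)*5) = 3*(10*S) = 30*S)
-G(279, 5/(-29) + 147/31) = -30*(5/(-29) + 147/31) = -30*(5*(-1/29) + 147*(1/31)) = -30*(-5/29 + 147/31) = -30*4108/899 = -1*123240/899 = -123240/899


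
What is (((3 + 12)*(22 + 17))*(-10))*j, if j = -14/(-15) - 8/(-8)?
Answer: -11310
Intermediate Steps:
j = 29/15 (j = -14*(-1/15) - 8*(-⅛) = 14/15 + 1 = 29/15 ≈ 1.9333)
(((3 + 12)*(22 + 17))*(-10))*j = (((3 + 12)*(22 + 17))*(-10))*(29/15) = ((15*39)*(-10))*(29/15) = (585*(-10))*(29/15) = -5850*29/15 = -11310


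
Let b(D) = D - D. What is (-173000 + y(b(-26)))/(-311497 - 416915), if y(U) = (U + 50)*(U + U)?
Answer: 43250/182103 ≈ 0.23750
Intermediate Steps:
b(D) = 0
y(U) = 2*U*(50 + U) (y(U) = (50 + U)*(2*U) = 2*U*(50 + U))
(-173000 + y(b(-26)))/(-311497 - 416915) = (-173000 + 2*0*(50 + 0))/(-311497 - 416915) = (-173000 + 2*0*50)/(-728412) = (-173000 + 0)*(-1/728412) = -173000*(-1/728412) = 43250/182103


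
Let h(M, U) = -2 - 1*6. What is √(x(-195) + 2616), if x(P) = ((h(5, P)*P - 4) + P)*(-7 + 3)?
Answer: 2*I*√707 ≈ 53.179*I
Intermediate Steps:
h(M, U) = -8 (h(M, U) = -2 - 6 = -8)
x(P) = 16 + 28*P (x(P) = ((-8*P - 4) + P)*(-7 + 3) = ((-4 - 8*P) + P)*(-4) = (-4 - 7*P)*(-4) = 16 + 28*P)
√(x(-195) + 2616) = √((16 + 28*(-195)) + 2616) = √((16 - 5460) + 2616) = √(-5444 + 2616) = √(-2828) = 2*I*√707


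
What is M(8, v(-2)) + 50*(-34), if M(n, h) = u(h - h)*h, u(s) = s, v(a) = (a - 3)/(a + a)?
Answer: -1700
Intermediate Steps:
v(a) = (-3 + a)/(2*a) (v(a) = (-3 + a)/((2*a)) = (-3 + a)*(1/(2*a)) = (-3 + a)/(2*a))
M(n, h) = 0 (M(n, h) = (h - h)*h = 0*h = 0)
M(8, v(-2)) + 50*(-34) = 0 + 50*(-34) = 0 - 1700 = -1700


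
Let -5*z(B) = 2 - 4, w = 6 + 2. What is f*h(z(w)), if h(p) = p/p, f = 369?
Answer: 369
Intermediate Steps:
w = 8
z(B) = ⅖ (z(B) = -(2 - 4)/5 = -⅕*(-2) = ⅖)
h(p) = 1
f*h(z(w)) = 369*1 = 369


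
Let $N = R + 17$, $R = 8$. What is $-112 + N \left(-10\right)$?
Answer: $-362$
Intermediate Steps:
$N = 25$ ($N = 8 + 17 = 25$)
$-112 + N \left(-10\right) = -112 + 25 \left(-10\right) = -112 - 250 = -362$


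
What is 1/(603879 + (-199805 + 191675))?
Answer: 1/595749 ≈ 1.6786e-6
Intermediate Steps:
1/(603879 + (-199805 + 191675)) = 1/(603879 - 8130) = 1/595749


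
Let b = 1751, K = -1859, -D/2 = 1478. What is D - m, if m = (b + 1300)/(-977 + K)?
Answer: -8380165/2836 ≈ -2954.9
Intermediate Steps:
D = -2956 (D = -2*1478 = -2956)
m = -3051/2836 (m = (1751 + 1300)/(-977 - 1859) = 3051/(-2836) = 3051*(-1/2836) = -3051/2836 ≈ -1.0758)
D - m = -2956 - 1*(-3051/2836) = -2956 + 3051/2836 = -8380165/2836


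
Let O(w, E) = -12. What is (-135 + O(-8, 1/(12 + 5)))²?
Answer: 21609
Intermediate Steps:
(-135 + O(-8, 1/(12 + 5)))² = (-135 - 12)² = (-147)² = 21609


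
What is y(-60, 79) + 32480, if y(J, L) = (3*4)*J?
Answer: 31760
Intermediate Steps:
y(J, L) = 12*J
y(-60, 79) + 32480 = 12*(-60) + 32480 = -720 + 32480 = 31760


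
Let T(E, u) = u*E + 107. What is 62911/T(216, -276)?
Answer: -62911/59509 ≈ -1.0572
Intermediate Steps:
T(E, u) = 107 + E*u (T(E, u) = E*u + 107 = 107 + E*u)
62911/T(216, -276) = 62911/(107 + 216*(-276)) = 62911/(107 - 59616) = 62911/(-59509) = 62911*(-1/59509) = -62911/59509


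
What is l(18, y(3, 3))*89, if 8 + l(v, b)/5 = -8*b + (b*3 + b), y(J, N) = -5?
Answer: 5340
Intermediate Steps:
l(v, b) = -40 - 20*b (l(v, b) = -40 + 5*(-8*b + (b*3 + b)) = -40 + 5*(-8*b + (3*b + b)) = -40 + 5*(-8*b + 4*b) = -40 + 5*(-4*b) = -40 - 20*b)
l(18, y(3, 3))*89 = (-40 - 20*(-5))*89 = (-40 + 100)*89 = 60*89 = 5340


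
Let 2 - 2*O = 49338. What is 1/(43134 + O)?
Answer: 1/18466 ≈ 5.4154e-5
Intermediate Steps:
O = -24668 (O = 1 - 1/2*49338 = 1 - 24669 = -24668)
1/(43134 + O) = 1/(43134 - 24668) = 1/18466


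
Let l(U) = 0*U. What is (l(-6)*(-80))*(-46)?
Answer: 0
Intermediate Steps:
l(U) = 0
(l(-6)*(-80))*(-46) = (0*(-80))*(-46) = 0*(-46) = 0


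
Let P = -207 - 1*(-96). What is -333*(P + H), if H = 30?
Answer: 26973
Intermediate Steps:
P = -111 (P = -207 + 96 = -111)
-333*(P + H) = -333*(-111 + 30) = -333*(-81) = 26973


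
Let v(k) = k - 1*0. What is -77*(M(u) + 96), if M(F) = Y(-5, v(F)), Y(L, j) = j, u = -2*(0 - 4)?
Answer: -8008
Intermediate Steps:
u = 8 (u = -2*(-4) = 8)
v(k) = k (v(k) = k + 0 = k)
M(F) = F
-77*(M(u) + 96) = -77*(8 + 96) = -77*104 = -8008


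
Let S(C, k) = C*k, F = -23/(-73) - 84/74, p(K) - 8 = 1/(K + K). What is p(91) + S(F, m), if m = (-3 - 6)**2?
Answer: -28718173/491582 ≈ -58.420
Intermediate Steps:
p(K) = 8 + 1/(2*K) (p(K) = 8 + 1/(K + K) = 8 + 1/(2*K))
F = -2215/2701 (F = -23*(-1/73) - 84*1/74 = 23/73 - 42/37 = -2215/2701 ≈ -0.82007)
m = 81 (m = (-9)**2 = 81)
p(91) + S(F, m) = (8 + (1/2)/91) - 2215/2701*81 = (8 + (1/2)*(1/91)) - 179415/2701 = (8 + 1/182) - 179415/2701 = 1457/182 - 179415/2701 = -28718173/491582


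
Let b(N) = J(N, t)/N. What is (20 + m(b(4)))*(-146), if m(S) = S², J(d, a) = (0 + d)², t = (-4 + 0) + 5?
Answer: -5256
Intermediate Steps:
t = 1 (t = -4 + 5 = 1)
J(d, a) = d²
b(N) = N (b(N) = N²/N = N)
(20 + m(b(4)))*(-146) = (20 + 4²)*(-146) = (20 + 16)*(-146) = 36*(-146) = -5256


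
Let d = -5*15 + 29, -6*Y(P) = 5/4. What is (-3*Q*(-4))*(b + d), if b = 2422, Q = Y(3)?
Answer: -5940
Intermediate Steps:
Y(P) = -5/24 (Y(P) = -5/(6*4) = -⅙*5/4 = -5/24)
Q = -5/24 ≈ -0.20833
d = -46 (d = -75 + 29 = -46)
(-3*Q*(-4))*(b + d) = (-3*(-5/24)*(-4))*(2422 - 46) = ((5/8)*(-4))*2376 = -5/2*2376 = -5940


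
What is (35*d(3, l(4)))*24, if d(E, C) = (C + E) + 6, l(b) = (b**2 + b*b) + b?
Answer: 37800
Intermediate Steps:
l(b) = b + 2*b**2 (l(b) = (b**2 + b**2) + b = 2*b**2 + b = b + 2*b**2)
d(E, C) = 6 + C + E
(35*d(3, l(4)))*24 = (35*(6 + 4*(1 + 2*4) + 3))*24 = (35*(6 + 4*(1 + 8) + 3))*24 = (35*(6 + 4*9 + 3))*24 = (35*(6 + 36 + 3))*24 = (35*45)*24 = 1575*24 = 37800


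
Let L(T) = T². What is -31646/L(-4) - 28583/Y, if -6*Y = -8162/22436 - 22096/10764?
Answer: -42571247395861/583601624 ≈ -72946.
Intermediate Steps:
Y = 72950203/181125828 (Y = -(-8162/22436 - 22096/10764)/6 = -(-8162*1/22436 - 22096*1/10764)/6 = -(-4081/11218 - 5524/2691)/6 = -⅙*(-72950203/30187638) = 72950203/181125828 ≈ 0.40276)
-31646/L(-4) - 28583/Y = -31646/((-4)²) - 28583/72950203/181125828 = -31646/16 - 28583*181125828/72950203 = -31646*1/16 - 5177119541724/72950203 = -15823/8 - 5177119541724/72950203 = -42571247395861/583601624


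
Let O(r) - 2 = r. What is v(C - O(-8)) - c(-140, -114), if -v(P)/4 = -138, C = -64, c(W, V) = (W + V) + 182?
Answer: 624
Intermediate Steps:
c(W, V) = 182 + V + W (c(W, V) = (V + W) + 182 = 182 + V + W)
O(r) = 2 + r
v(P) = 552 (v(P) = -4*(-138) = 552)
v(C - O(-8)) - c(-140, -114) = 552 - (182 - 114 - 140) = 552 - 1*(-72) = 552 + 72 = 624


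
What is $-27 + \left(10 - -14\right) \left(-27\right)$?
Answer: $-675$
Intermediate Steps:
$-27 + \left(10 - -14\right) \left(-27\right) = -27 + \left(10 + 14\right) \left(-27\right) = -27 + 24 \left(-27\right) = -27 - 648 = -675$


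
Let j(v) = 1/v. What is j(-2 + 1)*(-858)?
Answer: 858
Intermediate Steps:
j(-2 + 1)*(-858) = -858/(-2 + 1) = -858/(-1) = -1*(-858) = 858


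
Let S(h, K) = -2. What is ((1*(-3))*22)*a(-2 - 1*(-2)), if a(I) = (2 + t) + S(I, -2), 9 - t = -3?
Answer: -792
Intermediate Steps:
t = 12 (t = 9 - 1*(-3) = 9 + 3 = 12)
a(I) = 12 (a(I) = (2 + 12) - 2 = 14 - 2 = 12)
((1*(-3))*22)*a(-2 - 1*(-2)) = ((1*(-3))*22)*12 = -3*22*12 = -66*12 = -792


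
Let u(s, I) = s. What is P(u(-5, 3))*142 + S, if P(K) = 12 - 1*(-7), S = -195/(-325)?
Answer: 13493/5 ≈ 2698.6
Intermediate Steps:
S = ⅗ (S = -195*(-1/325) = ⅗ ≈ 0.60000)
P(K) = 19 (P(K) = 12 + 7 = 19)
P(u(-5, 3))*142 + S = 19*142 + ⅗ = 2698 + ⅗ = 13493/5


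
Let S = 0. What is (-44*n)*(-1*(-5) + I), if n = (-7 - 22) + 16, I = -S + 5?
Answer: 5720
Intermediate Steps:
I = 5 (I = -1*0 + 5 = 0 + 5 = 5)
n = -13 (n = -29 + 16 = -13)
(-44*n)*(-1*(-5) + I) = (-44*(-13))*(-1*(-5) + 5) = 572*(5 + 5) = 572*10 = 5720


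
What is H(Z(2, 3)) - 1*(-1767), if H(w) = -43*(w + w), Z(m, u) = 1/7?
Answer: 12283/7 ≈ 1754.7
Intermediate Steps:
Z(m, u) = ⅐
H(w) = -86*w
H(Z(2, 3)) - 1*(-1767) = -86*⅐ - 1*(-1767) = -86/7 + 1767 = 12283/7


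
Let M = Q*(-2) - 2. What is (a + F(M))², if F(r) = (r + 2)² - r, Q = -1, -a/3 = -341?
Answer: 1054729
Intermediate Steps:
a = 1023 (a = -3*(-341) = 1023)
M = 0 (M = -1*(-2) - 2 = 2 - 2 = 0)
F(r) = (2 + r)² - r
(a + F(M))² = (1023 + ((2 + 0)² - 1*0))² = (1023 + (2² + 0))² = (1023 + (4 + 0))² = (1023 + 4)² = 1027² = 1054729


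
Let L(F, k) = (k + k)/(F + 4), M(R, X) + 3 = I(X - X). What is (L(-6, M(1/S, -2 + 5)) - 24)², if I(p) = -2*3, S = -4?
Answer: 225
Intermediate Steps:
I(p) = -6
M(R, X) = -9 (M(R, X) = -3 - 6 = -9)
L(F, k) = 2*k/(4 + F) (L(F, k) = (2*k)/(4 + F) = 2*k/(4 + F))
(L(-6, M(1/S, -2 + 5)) - 24)² = (2*(-9)/(4 - 6) - 24)² = (2*(-9)/(-2) - 24)² = (2*(-9)*(-½) - 24)² = (9 - 24)² = (-15)² = 225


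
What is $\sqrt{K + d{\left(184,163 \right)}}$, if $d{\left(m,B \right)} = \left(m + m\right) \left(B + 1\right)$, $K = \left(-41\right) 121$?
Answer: $\sqrt{55391} \approx 235.35$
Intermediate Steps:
$K = -4961$
$d{\left(m,B \right)} = 2 m \left(1 + B\right)$
$\sqrt{K + d{\left(184,163 \right)}} = \sqrt{-4961 + 2 \cdot 184 \left(1 + 163\right)} = \sqrt{-4961 + 2 \cdot 184 \cdot 164} = \sqrt{-4961 + 60352} = \sqrt{55391}$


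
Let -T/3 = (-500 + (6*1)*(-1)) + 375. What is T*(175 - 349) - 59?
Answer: -68441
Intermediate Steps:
T = 393 (T = -3*((-500 + (6*1)*(-1)) + 375) = -3*((-500 + 6*(-1)) + 375) = -3*((-500 - 6) + 375) = -3*(-506 + 375) = -3*(-131) = 393)
T*(175 - 349) - 59 = 393*(175 - 349) - 59 = 393*(-174) - 59 = -68382 - 59 = -68441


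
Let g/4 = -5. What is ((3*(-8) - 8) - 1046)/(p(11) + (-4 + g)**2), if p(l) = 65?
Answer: -1078/641 ≈ -1.6817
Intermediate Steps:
g = -20 (g = 4*(-5) = -20)
((3*(-8) - 8) - 1046)/(p(11) + (-4 + g)**2) = ((3*(-8) - 8) - 1046)/(65 + (-4 - 20)**2) = ((-24 - 8) - 1046)/(65 + (-24)**2) = (-32 - 1046)/(65 + 576) = -1078/641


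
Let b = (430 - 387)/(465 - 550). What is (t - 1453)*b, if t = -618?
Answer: 89053/85 ≈ 1047.7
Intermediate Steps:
b = -43/85 (b = 43/(-85) = 43*(-1/85) = -43/85 ≈ -0.50588)
(t - 1453)*b = (-618 - 1453)*(-43/85) = -2071*(-43/85) = 89053/85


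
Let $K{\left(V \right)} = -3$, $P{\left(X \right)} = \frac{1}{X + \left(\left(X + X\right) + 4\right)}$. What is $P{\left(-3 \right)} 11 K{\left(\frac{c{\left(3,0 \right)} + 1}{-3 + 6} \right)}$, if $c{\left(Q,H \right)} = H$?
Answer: $\frac{33}{5} \approx 6.6$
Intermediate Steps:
$P{\left(X \right)} = \frac{1}{4 + 3 X}$ ($P{\left(X \right)} = \frac{1}{X + \left(2 X + 4\right)} = \frac{1}{X + \left(4 + 2 X\right)} = \frac{1}{4 + 3 X}$)
$P{\left(-3 \right)} 11 K{\left(\frac{c{\left(3,0 \right)} + 1}{-3 + 6} \right)} = \frac{1}{4 + 3 \left(-3\right)} 11 \left(-3\right) = \frac{1}{4 - 9} \cdot 11 \left(-3\right) = \frac{1}{-5} \cdot 11 \left(-3\right) = \left(- \frac{1}{5}\right) 11 \left(-3\right) = \left(- \frac{11}{5}\right) \left(-3\right) = \frac{33}{5}$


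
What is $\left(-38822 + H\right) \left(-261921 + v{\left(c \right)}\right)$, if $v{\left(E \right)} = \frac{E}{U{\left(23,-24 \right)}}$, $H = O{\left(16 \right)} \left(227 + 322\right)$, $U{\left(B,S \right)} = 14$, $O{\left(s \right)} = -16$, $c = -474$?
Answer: $\frac{87294360504}{7} \approx 1.2471 \cdot 10^{10}$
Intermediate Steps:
$H = -8784$ ($H = - 16 \left(227 + 322\right) = \left(-16\right) 549 = -8784$)
$v{\left(E \right)} = \frac{E}{14}$
$\left(-38822 + H\right) \left(-261921 + v{\left(c \right)}\right) = \left(-38822 - 8784\right) \left(-261921 + \frac{1}{14} \left(-474\right)\right) = - 47606 \left(-261921 - \frac{237}{7}\right) = \left(-47606\right) \left(- \frac{1833684}{7}\right) = \frac{87294360504}{7}$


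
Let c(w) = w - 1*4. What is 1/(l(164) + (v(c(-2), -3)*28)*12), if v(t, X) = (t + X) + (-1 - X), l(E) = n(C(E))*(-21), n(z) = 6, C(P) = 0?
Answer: -1/2478 ≈ -0.00040355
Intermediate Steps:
c(w) = -4 + w (c(w) = w - 4 = -4 + w)
l(E) = -126 (l(E) = 6*(-21) = -126)
v(t, X) = -1 + t (v(t, X) = (X + t) + (-1 - X) = -1 + t)
1/(l(164) + (v(c(-2), -3)*28)*12) = 1/(-126 + ((-1 + (-4 - 2))*28)*12) = 1/(-126 + ((-1 - 6)*28)*12) = 1/(-126 - 7*28*12) = 1/(-126 - 196*12) = 1/(-126 - 2352) = 1/(-2478) = -1/2478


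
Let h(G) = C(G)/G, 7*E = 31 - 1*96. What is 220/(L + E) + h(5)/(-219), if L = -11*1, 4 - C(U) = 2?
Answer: -843292/77745 ≈ -10.847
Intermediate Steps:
C(U) = 2 (C(U) = 4 - 1*2 = 4 - 2 = 2)
L = -11
E = -65/7 (E = (31 - 1*96)/7 = (31 - 96)/7 = (⅐)*(-65) = -65/7 ≈ -9.2857)
h(G) = 2/G
220/(L + E) + h(5)/(-219) = 220/(-11 - 65/7) + (2/5)/(-219) = 220/(-142/7) + (2*(⅕))*(-1/219) = 220*(-7/142) + (⅖)*(-1/219) = -770/71 - 2/1095 = -843292/77745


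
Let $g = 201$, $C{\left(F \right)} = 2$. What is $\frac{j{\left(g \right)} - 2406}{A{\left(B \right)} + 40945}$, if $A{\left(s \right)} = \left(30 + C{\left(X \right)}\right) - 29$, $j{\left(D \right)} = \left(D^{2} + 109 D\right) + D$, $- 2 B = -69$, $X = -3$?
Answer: $\frac{60105}{40948} \approx 1.4678$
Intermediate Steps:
$B = \frac{69}{2}$ ($B = \left(- \frac{1}{2}\right) \left(-69\right) = \frac{69}{2} \approx 34.5$)
$j{\left(D \right)} = D^{2} + 110 D$
$A{\left(s \right)} = 3$ ($A{\left(s \right)} = \left(30 + 2\right) - 29 = 32 - 29 = 3$)
$\frac{j{\left(g \right)} - 2406}{A{\left(B \right)} + 40945} = \frac{201 \left(110 + 201\right) - 2406}{3 + 40945} = \frac{201 \cdot 311 - 2406}{40948} = \left(62511 - 2406\right) \frac{1}{40948} = 60105 \cdot \frac{1}{40948} = \frac{60105}{40948}$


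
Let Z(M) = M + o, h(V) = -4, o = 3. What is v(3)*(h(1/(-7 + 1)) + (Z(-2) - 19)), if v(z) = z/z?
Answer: -22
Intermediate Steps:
Z(M) = 3 + M (Z(M) = M + 3 = 3 + M)
v(z) = 1
v(3)*(h(1/(-7 + 1)) + (Z(-2) - 19)) = 1*(-4 + ((3 - 2) - 19)) = 1*(-4 + (1 - 19)) = 1*(-4 - 18) = 1*(-22) = -22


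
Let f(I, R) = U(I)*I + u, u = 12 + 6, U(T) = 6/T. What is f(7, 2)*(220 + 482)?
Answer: 16848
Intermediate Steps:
u = 18
f(I, R) = 24 (f(I, R) = (6/I)*I + 18 = 6 + 18 = 24)
f(7, 2)*(220 + 482) = 24*(220 + 482) = 24*702 = 16848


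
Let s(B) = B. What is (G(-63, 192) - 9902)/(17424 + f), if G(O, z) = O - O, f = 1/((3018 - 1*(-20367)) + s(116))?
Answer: -232706902/409481425 ≈ -0.56830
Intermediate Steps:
f = 1/23501 (f = 1/((3018 - 1*(-20367)) + 116) = 1/((3018 + 20367) + 116) = 1/(23385 + 116) = 1/23501 ≈ 4.2551e-5)
G(O, z) = 0
(G(-63, 192) - 9902)/(17424 + f) = (0 - 9902)/(17424 + 1/23501) = -9902/409481425/23501 = -9902*23501/409481425 = -232706902/409481425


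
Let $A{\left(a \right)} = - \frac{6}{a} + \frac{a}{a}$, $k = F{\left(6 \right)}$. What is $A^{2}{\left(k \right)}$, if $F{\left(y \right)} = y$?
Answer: $0$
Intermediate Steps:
$k = 6$
$A{\left(a \right)} = 1 - \frac{6}{a}$ ($A{\left(a \right)} = - \frac{6}{a} + 1 = 1 - \frac{6}{a}$)
$A^{2}{\left(k \right)} = \left(\frac{-6 + 6}{6}\right)^{2} = \left(\frac{1}{6} \cdot 0\right)^{2} = 0^{2} = 0$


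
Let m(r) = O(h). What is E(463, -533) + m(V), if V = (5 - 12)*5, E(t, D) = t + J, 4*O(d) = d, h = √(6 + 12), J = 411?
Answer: 874 + 3*√2/4 ≈ 875.06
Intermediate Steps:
h = 3*√2 (h = √18 = 3*√2 ≈ 4.2426)
O(d) = d/4
E(t, D) = 411 + t (E(t, D) = t + 411 = 411 + t)
V = -35 (V = -7*5 = -35)
m(r) = 3*√2/4 (m(r) = (3*√2)/4 = 3*√2/4)
E(463, -533) + m(V) = (411 + 463) + 3*√2/4 = 874 + 3*√2/4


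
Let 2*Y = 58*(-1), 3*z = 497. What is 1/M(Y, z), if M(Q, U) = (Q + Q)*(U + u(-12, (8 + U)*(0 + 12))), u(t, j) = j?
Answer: -3/391442 ≈ -7.6640e-6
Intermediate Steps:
z = 497/3 (z = (⅓)*497 = 497/3 ≈ 165.67)
Y = -29 (Y = (58*(-1))/2 = (½)*(-58) = -29)
M(Q, U) = 2*Q*(96 + 13*U) (M(Q, U) = (Q + Q)*(U + (8 + U)*(0 + 12)) = (2*Q)*(U + (8 + U)*12) = (2*Q)*(U + (96 + 12*U)) = (2*Q)*(96 + 13*U) = 2*Q*(96 + 13*U))
1/M(Y, z) = 1/(2*(-29)*(96 + 13*(497/3))) = 1/(2*(-29)*(96 + 6461/3)) = 1/(2*(-29)*(6749/3)) = 1/(-391442/3) = -3/391442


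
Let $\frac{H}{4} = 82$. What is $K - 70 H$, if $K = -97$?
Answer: $-23057$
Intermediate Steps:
$H = 328$ ($H = 4 \cdot 82 = 328$)
$K - 70 H = -97 - 22960 = -23057$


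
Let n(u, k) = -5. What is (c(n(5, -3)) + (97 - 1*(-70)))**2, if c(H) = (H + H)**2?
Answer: 71289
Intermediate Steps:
c(H) = 4*H**2 (c(H) = (2*H)**2 = 4*H**2)
(c(n(5, -3)) + (97 - 1*(-70)))**2 = (4*(-5)**2 + (97 - 1*(-70)))**2 = (4*25 + (97 + 70))**2 = (100 + 167)**2 = 267**2 = 71289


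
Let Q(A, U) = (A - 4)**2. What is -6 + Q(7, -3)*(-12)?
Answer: -114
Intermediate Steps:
Q(A, U) = (-4 + A)**2
-6 + Q(7, -3)*(-12) = -6 + (-4 + 7)**2*(-12) = -6 + 3**2*(-12) = -6 + 9*(-12) = -6 - 108 = -114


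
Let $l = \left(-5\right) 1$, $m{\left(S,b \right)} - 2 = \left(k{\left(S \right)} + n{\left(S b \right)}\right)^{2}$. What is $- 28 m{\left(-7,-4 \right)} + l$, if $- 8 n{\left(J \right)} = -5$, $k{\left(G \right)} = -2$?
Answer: $- \frac{1823}{16} \approx -113.94$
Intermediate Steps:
$n{\left(J \right)} = \frac{5}{8}$ ($n{\left(J \right)} = \left(- \frac{1}{8}\right) \left(-5\right) = \frac{5}{8}$)
$m{\left(S,b \right)} = \frac{249}{64}$ ($m{\left(S,b \right)} = 2 + \left(-2 + \frac{5}{8}\right)^{2} = 2 + \left(- \frac{11}{8}\right)^{2} = 2 + \frac{121}{64} = \frac{249}{64}$)
$l = -5$
$- 28 m{\left(-7,-4 \right)} + l = \left(-28\right) \frac{249}{64} - 5 = - \frac{1743}{16} - 5 = - \frac{1823}{16}$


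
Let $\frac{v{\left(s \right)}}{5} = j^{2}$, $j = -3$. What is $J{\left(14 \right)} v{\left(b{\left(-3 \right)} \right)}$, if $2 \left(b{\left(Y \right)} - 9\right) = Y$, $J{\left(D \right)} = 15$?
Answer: $675$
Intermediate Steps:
$b{\left(Y \right)} = 9 + \frac{Y}{2}$
$v{\left(s \right)} = 45$ ($v{\left(s \right)} = 5 \left(-3\right)^{2} = 5 \cdot 9 = 45$)
$J{\left(14 \right)} v{\left(b{\left(-3 \right)} \right)} = 15 \cdot 45 = 675$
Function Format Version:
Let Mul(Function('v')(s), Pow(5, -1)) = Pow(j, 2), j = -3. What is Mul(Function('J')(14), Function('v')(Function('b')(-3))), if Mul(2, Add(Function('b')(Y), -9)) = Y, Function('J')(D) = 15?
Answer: 675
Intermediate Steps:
Function('b')(Y) = Add(9, Mul(Rational(1, 2), Y))
Function('v')(s) = 45 (Function('v')(s) = Mul(5, Pow(-3, 2)) = Mul(5, 9) = 45)
Mul(Function('J')(14), Function('v')(Function('b')(-3))) = Mul(15, 45) = 675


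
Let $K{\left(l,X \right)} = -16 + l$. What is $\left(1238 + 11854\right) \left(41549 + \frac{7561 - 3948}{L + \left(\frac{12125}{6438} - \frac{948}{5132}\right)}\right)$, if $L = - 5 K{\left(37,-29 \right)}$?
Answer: $\frac{463750685198680524}{853264601} \approx 5.435 \cdot 10^{8}$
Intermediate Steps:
$L = -105$ ($L = - 5 \left(-16 + 37\right) = \left(-5\right) 21 = -105$)
$\left(1238 + 11854\right) \left(41549 + \frac{7561 - 3948}{L + \left(\frac{12125}{6438} - \frac{948}{5132}\right)}\right) = \left(1238 + 11854\right) \left(41549 + \frac{7561 - 3948}{-105 + \left(\frac{12125}{6438} - \frac{948}{5132}\right)}\right) = 13092 \left(41549 + \frac{3613}{-105 + \left(12125 \cdot \frac{1}{6438} - \frac{237}{1283}\right)}\right) = 13092 \left(41549 + \frac{3613}{-105 + \left(\frac{12125}{6438} - \frac{237}{1283}\right)}\right) = 13092 \left(41549 + \frac{3613}{-105 + \frac{14030569}{8259954}}\right) = 13092 \left(41549 + \frac{3613}{- \frac{853264601}{8259954}}\right) = 13092 \left(41549 + 3613 \left(- \frac{8259954}{853264601}\right)\right) = 13092 \left(41549 - \frac{29843213802}{853264601}\right) = 13092 \cdot \frac{35422447693147}{853264601} = \frac{463750685198680524}{853264601}$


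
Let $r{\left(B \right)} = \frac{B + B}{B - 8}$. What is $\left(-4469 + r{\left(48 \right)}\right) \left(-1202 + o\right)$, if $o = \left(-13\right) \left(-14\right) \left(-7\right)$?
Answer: $\frac{55296508}{5} \approx 1.1059 \cdot 10^{7}$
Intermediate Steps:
$o = -1274$ ($o = 182 \left(-7\right) = -1274$)
$r{\left(B \right)} = \frac{2 B}{-8 + B}$
$\left(-4469 + r{\left(48 \right)}\right) \left(-1202 + o\right) = \left(-4469 + 2 \cdot 48 \frac{1}{-8 + 48}\right) \left(-1202 - 1274\right) = \left(-4469 + 2 \cdot 48 \cdot \frac{1}{40}\right) \left(-2476\right) = \left(-4469 + \frac{12}{5}\right) \left(-2476\right) = \left(- \frac{22333}{5}\right) \left(-2476\right) = \frac{55296508}{5}$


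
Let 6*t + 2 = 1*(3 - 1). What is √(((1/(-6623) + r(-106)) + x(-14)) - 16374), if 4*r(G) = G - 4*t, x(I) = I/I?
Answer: 19*I*√7970634794/13246 ≈ 128.06*I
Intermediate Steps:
x(I) = 1
t = 0 (t = -⅓ + (1*(3 - 1))/6 = -⅓ + (1*2)/6 = -⅓ + (⅙)*2 = -⅓ + ⅓ = 0)
r(G) = G/4 (r(G) = (G - 4*0)/4 = (G + 0)/4 = G/4)
√(((1/(-6623) + r(-106)) + x(-14)) - 16374) = √(((1/(-6623) + (¼)*(-106)) + 1) - 16374) = √(((-1/6623 - 53/2) + 1) - 16374) = √((-351021/13246 + 1) - 16374) = √(-337775/13246 - 16374) = √(-217227779/13246) = 19*I*√7970634794/13246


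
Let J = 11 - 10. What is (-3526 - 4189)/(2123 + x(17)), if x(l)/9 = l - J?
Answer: -7715/2267 ≈ -3.4032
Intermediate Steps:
J = 1
x(l) = -9 + 9*l (x(l) = 9*(l - 1*1) = 9*(l - 1) = 9*(-1 + l) = -9 + 9*l)
(-3526 - 4189)/(2123 + x(17)) = (-3526 - 4189)/(2123 + (-9 + 9*17)) = -7715/(2123 + (-9 + 153)) = -7715/(2123 + 144) = -7715/2267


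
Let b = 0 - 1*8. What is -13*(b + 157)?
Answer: -1937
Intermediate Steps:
b = -8 (b = 0 - 8 = -8)
-13*(b + 157) = -13*(-8 + 157) = -13*149 = -1937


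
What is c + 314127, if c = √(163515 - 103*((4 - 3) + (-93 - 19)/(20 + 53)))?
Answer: 314127 + 2*√217916169/73 ≈ 3.1453e+5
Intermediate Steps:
c = 2*√217916169/73 (c = √(163515 - 103*(1 - 112/73)) = √(163515 - 103*(-39/73)) = √(163515 + 4017/73) = √(11940612/73) = 2*√217916169/73 ≈ 404.44)
c + 314127 = 2*√217916169/73 + 314127 = 314127 + 2*√217916169/73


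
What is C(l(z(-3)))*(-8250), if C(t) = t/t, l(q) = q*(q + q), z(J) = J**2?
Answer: -8250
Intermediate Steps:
l(q) = 2*q**2 (l(q) = q*(2*q) = 2*q**2)
C(t) = 1
C(l(z(-3)))*(-8250) = 1*(-8250) = -8250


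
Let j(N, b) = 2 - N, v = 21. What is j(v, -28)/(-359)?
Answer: 19/359 ≈ 0.052925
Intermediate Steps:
j(v, -28)/(-359) = (2 - 1*21)/(-359) = (2 - 21)*(-1/359) = -19*(-1/359) = 19/359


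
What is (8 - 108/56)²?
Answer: 7225/196 ≈ 36.862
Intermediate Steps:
(8 - 108/56)² = (8 - 108*1/56)² = (8 - 27/14)² = (85/14)² = 7225/196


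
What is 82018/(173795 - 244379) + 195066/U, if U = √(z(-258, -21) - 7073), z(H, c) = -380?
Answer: -41009/35292 - 195066*I*√7453/7453 ≈ -1.162 - 2259.5*I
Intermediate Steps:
U = I*√7453 (U = √(-380 - 7073) = √(-7453) = I*√7453 ≈ 86.331*I)
82018/(173795 - 244379) + 195066/U = 82018/(173795 - 244379) + 195066/((I*√7453)) = 82018/(-70584) + 195066*(-I*√7453/7453) = 82018*(-1/70584) - 195066*I*√7453/7453 = -41009/35292 - 195066*I*√7453/7453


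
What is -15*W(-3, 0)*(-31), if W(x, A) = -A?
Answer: 0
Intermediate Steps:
-15*W(-3, 0)*(-31) = -(-15)*0*(-31) = -15*0*(-31) = 0*(-31) = 0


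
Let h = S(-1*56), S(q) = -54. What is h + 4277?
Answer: 4223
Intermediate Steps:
h = -54
h + 4277 = -54 + 4277 = 4223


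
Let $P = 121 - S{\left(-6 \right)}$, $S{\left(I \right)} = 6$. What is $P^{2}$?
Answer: $13225$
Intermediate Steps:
$P = 115$ ($P = 121 - 6 = 115$)
$P^{2} = 115^{2} = 13225$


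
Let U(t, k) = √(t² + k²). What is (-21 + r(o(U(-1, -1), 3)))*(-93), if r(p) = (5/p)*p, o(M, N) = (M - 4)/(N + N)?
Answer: 1488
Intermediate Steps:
U(t, k) = √(k² + t²)
o(M, N) = (-4 + M)/(2*N) (o(M, N) = (-4 + M)/((2*N)) = (-4 + M)*(1/(2*N)) = (-4 + M)/(2*N))
r(p) = 5
(-21 + r(o(U(-1, -1), 3)))*(-93) = (-21 + 5)*(-93) = -16*(-93) = 1488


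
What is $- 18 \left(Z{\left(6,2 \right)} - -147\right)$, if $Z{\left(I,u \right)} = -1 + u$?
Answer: $-2664$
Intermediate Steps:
$- 18 \left(Z{\left(6,2 \right)} - -147\right) = - 18 \left(\left(-1 + 2\right) - -147\right) = - 18 \left(1 + 147\right) = \left(-18\right) 148 = -2664$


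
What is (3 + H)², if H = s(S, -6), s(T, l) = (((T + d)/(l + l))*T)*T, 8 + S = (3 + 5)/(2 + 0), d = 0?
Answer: 625/9 ≈ 69.444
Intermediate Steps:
S = -4 (S = -8 + (3 + 5)/(2 + 0) = -8 + 8/2 = -8 + 8*(½) = -8 + 4 = -4)
s(T, l) = T³/(2*l) (s(T, l) = (((T + 0)/(l + l))*T)*T = ((T/((2*l)))*T)*T = ((T*(1/(2*l)))*T)*T = ((T/(2*l))*T)*T = (T²/(2*l))*T = T³/(2*l))
H = 16/3 (H = (½)*(-4)³/(-6) = (½)*(-64)*(-⅙) = 16/3 ≈ 5.3333)
(3 + H)² = (3 + 16/3)² = (25/3)² = 625/9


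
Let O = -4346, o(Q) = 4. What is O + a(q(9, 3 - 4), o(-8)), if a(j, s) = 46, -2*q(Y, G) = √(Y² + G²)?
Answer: -4300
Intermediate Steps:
q(Y, G) = -√(G² + Y²)/2 (q(Y, G) = -√(Y² + G²)/2 = -√(G² + Y²)/2)
O + a(q(9, 3 - 4), o(-8)) = -4346 + 46 = -4300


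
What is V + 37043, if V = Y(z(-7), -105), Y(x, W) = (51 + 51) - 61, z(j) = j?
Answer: 37084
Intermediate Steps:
Y(x, W) = 41 (Y(x, W) = 102 - 61 = 41)
V = 41
V + 37043 = 41 + 37043 = 37084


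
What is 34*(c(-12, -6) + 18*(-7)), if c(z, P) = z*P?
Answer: -1836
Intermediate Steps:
c(z, P) = P*z
34*(c(-12, -6) + 18*(-7)) = 34*(-6*(-12) + 18*(-7)) = 34*(72 - 126) = 34*(-54) = -1836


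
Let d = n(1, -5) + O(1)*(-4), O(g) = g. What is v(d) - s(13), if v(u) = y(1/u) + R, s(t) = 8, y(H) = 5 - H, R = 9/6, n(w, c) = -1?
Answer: -13/10 ≈ -1.3000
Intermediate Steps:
R = 3/2 (R = 9*(1/6) = 3/2 ≈ 1.5000)
d = -5 (d = -1 + 1*(-4) = -1 - 4 = -5)
v(u) = 13/2 - 1/u (v(u) = (5 - 1/u) + 3/2 = 13/2 - 1/u)
v(d) - s(13) = (13/2 - 1/(-5)) - 1*8 = (13/2 - 1*(-1/5)) - 8 = (13/2 + 1/5) - 8 = 67/10 - 8 = -13/10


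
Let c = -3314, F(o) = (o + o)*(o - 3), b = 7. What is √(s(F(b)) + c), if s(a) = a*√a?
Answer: √(-3314 + 112*√14) ≈ 53.805*I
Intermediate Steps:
F(o) = 2*o*(-3 + o) (F(o) = (2*o)*(-3 + o) = 2*o*(-3 + o))
s(a) = a^(3/2)
√(s(F(b)) + c) = √((2*7*(-3 + 7))^(3/2) - 3314) = √((2*7*4)^(3/2) - 3314) = √(56^(3/2) - 3314) = √(112*√14 - 3314) = √(-3314 + 112*√14)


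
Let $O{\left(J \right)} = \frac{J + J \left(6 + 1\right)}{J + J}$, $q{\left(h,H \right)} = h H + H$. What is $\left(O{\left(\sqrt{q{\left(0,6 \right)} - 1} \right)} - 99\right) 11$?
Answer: $-1045$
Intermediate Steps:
$q{\left(h,H \right)} = H + H h$ ($q{\left(h,H \right)} = H h + H = H + H h$)
$O{\left(J \right)} = 4$ ($O{\left(J \right)} = \frac{J + J 7}{2 J} = \left(J + 7 J\right) \frac{1}{2 J} = 8 J \frac{1}{2 J} = 4$)
$\left(O{\left(\sqrt{q{\left(0,6 \right)} - 1} \right)} - 99\right) 11 = \left(4 - 99\right) 11 = \left(-95\right) 11 = -1045$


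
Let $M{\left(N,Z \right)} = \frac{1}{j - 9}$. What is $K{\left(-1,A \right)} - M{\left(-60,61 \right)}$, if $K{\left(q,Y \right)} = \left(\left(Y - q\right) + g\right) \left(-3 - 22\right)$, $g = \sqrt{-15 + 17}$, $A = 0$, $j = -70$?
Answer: $- \frac{1974}{79} - 25 \sqrt{2} \approx -60.343$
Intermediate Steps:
$g = \sqrt{2} \approx 1.4142$
$K{\left(q,Y \right)} = - 25 Y - 25 \sqrt{2} + 25 q$ ($K{\left(q,Y \right)} = \left(\left(Y - q\right) + \sqrt{2}\right) \left(-3 - 22\right) = \left(Y + \sqrt{2} - q\right) \left(-25\right) = - 25 Y - 25 \sqrt{2} + 25 q$)
$M{\left(N,Z \right)} = - \frac{1}{79}$ ($M{\left(N,Z \right)} = \frac{1}{-70 - 9} = \frac{1}{-79} = - \frac{1}{79}$)
$K{\left(-1,A \right)} - M{\left(-60,61 \right)} = \left(\left(-25\right) 0 - 25 \sqrt{2} + 25 \left(-1\right)\right) - - \frac{1}{79} = \left(0 - 25 \sqrt{2} - 25\right) + \frac{1}{79} = \left(-25 - 25 \sqrt{2}\right) + \frac{1}{79} = - \frac{1974}{79} - 25 \sqrt{2}$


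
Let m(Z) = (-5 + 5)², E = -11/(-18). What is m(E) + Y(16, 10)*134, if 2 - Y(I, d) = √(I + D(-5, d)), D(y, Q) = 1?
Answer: 268 - 134*√17 ≈ -284.50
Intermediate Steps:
Y(I, d) = 2 - √(1 + I) (Y(I, d) = 2 - √(I + 1) = 2 - √(1 + I))
E = 11/18 (E = -11*(-1/18) = 11/18 ≈ 0.61111)
m(Z) = 0 (m(Z) = 0² = 0)
m(E) + Y(16, 10)*134 = 0 + (2 - √(1 + 16))*134 = 0 + (2 - √17)*134 = 0 + (268 - 134*√17) = 268 - 134*√17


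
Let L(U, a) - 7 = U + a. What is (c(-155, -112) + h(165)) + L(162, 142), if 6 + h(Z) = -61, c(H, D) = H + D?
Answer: -23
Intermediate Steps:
c(H, D) = D + H
h(Z) = -67 (h(Z) = -6 - 61 = -67)
L(U, a) = 7 + U + a (L(U, a) = 7 + (U + a) = 7 + U + a)
(c(-155, -112) + h(165)) + L(162, 142) = ((-112 - 155) - 67) + (7 + 162 + 142) = (-267 - 67) + 311 = -334 + 311 = -23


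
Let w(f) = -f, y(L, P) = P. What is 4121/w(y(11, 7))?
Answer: -4121/7 ≈ -588.71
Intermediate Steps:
4121/w(y(11, 7)) = 4121/((-1*7)) = 4121/(-7) = 4121*(-⅐) = -4121/7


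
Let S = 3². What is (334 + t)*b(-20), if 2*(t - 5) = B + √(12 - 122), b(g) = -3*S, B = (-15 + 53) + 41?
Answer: -20439/2 - 27*I*√110/2 ≈ -10220.0 - 141.59*I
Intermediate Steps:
S = 9
B = 79 (B = 38 + 41 = 79)
b(g) = -27 (b(g) = -3*9 = -27)
t = 89/2 + I*√110/2 (t = 5 + (79 + √(12 - 122))/2 = 5 + (79 + √(-110))/2 = 5 + (79 + I*√110)/2 = 5 + (79/2 + I*√110/2) = 89/2 + I*√110/2 ≈ 44.5 + 5.244*I)
(334 + t)*b(-20) = (334 + (89/2 + I*√110/2))*(-27) = (757/2 + I*√110/2)*(-27) = -20439/2 - 27*I*√110/2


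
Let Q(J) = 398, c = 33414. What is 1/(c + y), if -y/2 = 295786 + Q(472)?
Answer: -1/558954 ≈ -1.7891e-6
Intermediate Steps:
y = -592368 (y = -2*(295786 + 398) = -2*296184 = -592368)
1/(c + y) = 1/(33414 - 592368) = 1/(-558954) = -1/558954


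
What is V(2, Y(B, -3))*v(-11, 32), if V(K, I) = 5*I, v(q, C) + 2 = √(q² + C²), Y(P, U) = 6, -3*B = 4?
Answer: -60 + 30*√1145 ≈ 955.14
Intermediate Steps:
B = -4/3 (B = -⅓*4 = -4/3 ≈ -1.3333)
v(q, C) = -2 + √(C² + q²) (v(q, C) = -2 + √(q² + C²) = -2 + √(C² + q²))
V(2, Y(B, -3))*v(-11, 32) = (5*6)*(-2 + √(32² + (-11)²)) = 30*(-2 + √(1024 + 121)) = 30*(-2 + √1145) = -60 + 30*√1145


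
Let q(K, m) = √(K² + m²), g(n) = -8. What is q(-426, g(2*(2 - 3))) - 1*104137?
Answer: -104137 + 2*√45385 ≈ -1.0371e+5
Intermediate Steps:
q(-426, g(2*(2 - 3))) - 1*104137 = √((-426)² + (-8)²) - 1*104137 = √(181476 + 64) - 104137 = √181540 - 104137 = 2*√45385 - 104137 = -104137 + 2*√45385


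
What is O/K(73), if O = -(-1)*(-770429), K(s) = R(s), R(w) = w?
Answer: -770429/73 ≈ -10554.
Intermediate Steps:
K(s) = s
O = -770429 (O = -1*770429 = -770429)
O/K(73) = -770429/73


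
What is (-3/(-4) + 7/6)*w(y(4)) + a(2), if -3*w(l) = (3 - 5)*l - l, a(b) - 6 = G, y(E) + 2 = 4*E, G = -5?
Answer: 167/6 ≈ 27.833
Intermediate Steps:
y(E) = -2 + 4*E
a(b) = 1 (a(b) = 6 - 5 = 1)
w(l) = l (w(l) = -((3 - 5)*l - l)/3 = -(-2*l - l)/3 = -(-1)*l = l)
(-3/(-4) + 7/6)*w(y(4)) + a(2) = (-3/(-4) + 7/6)*(-2 + 4*4) + 1 = (-3*(-¼) + 7*(⅙))*(-2 + 16) + 1 = (¾ + 7/6)*14 + 1 = (23/12)*14 + 1 = 161/6 + 1 = 167/6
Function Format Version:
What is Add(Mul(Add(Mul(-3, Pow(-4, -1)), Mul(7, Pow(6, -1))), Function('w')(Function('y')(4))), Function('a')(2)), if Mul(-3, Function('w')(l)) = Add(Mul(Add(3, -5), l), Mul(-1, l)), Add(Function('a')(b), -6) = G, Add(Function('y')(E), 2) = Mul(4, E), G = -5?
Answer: Rational(167, 6) ≈ 27.833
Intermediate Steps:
Function('y')(E) = Add(-2, Mul(4, E))
Function('a')(b) = 1 (Function('a')(b) = Add(6, -5) = 1)
Function('w')(l) = l (Function('w')(l) = Mul(Rational(-1, 3), Add(Mul(Add(3, -5), l), Mul(-1, l))) = Mul(Rational(-1, 3), Add(Mul(-2, l), Mul(-1, l))) = Mul(Rational(-1, 3), Mul(-3, l)) = l)
Add(Mul(Add(Mul(-3, Pow(-4, -1)), Mul(7, Pow(6, -1))), Function('w')(Function('y')(4))), Function('a')(2)) = Add(Mul(Add(Mul(-3, Pow(-4, -1)), Mul(7, Pow(6, -1))), Add(-2, Mul(4, 4))), 1) = Add(Mul(Add(Mul(-3, Rational(-1, 4)), Mul(7, Rational(1, 6))), Add(-2, 16)), 1) = Add(Mul(Add(Rational(3, 4), Rational(7, 6)), 14), 1) = Add(Mul(Rational(23, 12), 14), 1) = Add(Rational(161, 6), 1) = Rational(167, 6)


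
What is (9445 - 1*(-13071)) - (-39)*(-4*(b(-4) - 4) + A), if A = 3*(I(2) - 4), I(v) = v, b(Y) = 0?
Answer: 22906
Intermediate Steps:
A = -6 (A = 3*(2 - 4) = 3*(-2) = -6)
(9445 - 1*(-13071)) - (-39)*(-4*(b(-4) - 4) + A) = (9445 - 1*(-13071)) - (-39)*(-4*(0 - 4) - 6) = (9445 + 13071) - (-39)*(-4*(-4) - 6) = 22516 - (-39)*(16 - 6) = 22516 - (-39)*10 = 22516 - 1*(-390) = 22516 + 390 = 22906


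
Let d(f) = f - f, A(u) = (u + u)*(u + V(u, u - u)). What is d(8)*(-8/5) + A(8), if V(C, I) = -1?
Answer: 112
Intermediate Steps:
A(u) = 2*u*(-1 + u) (A(u) = (u + u)*(u - 1) = (2*u)*(-1 + u) = 2*u*(-1 + u))
d(f) = 0
d(8)*(-8/5) + A(8) = 0*(-8/5) + 2*8*(-1 + 8) = 0*(-8*⅕) + 2*8*7 = 0*(-8/5) + 112 = 0 + 112 = 112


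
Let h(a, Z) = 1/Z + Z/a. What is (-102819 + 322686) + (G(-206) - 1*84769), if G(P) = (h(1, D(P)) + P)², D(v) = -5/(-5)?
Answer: 176714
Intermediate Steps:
D(v) = 1 (D(v) = -5*(-⅕) = 1)
h(a, Z) = 1/Z + Z/a
G(P) = (2 + P)² (G(P) = ((1/1 + 1/1) + P)² = ((1 + 1*1) + P)² = ((1 + 1) + P)² = (2 + P)²)
(-102819 + 322686) + (G(-206) - 1*84769) = (-102819 + 322686) + ((2 - 206)² - 1*84769) = 219867 + ((-204)² - 84769) = 219867 + (41616 - 84769) = 219867 - 43153 = 176714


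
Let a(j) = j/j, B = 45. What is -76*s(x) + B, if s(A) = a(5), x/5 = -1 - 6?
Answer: -31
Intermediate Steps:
x = -35 (x = 5*(-1 - 6) = 5*(-7) = -35)
a(j) = 1
s(A) = 1
-76*s(x) + B = -76*1 + 45 = -76 + 45 = -31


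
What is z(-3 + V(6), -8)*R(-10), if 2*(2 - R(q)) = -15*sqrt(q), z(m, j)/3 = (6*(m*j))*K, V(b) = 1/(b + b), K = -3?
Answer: -2520 - 9450*I*sqrt(10) ≈ -2520.0 - 29884.0*I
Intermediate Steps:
V(b) = 1/(2*b)
z(m, j) = -54*j*m (z(m, j) = 3*((6*(m*j))*(-3)) = 3*((6*(j*m))*(-3)) = 3*((6*j*m)*(-3)) = 3*(-18*j*m) = -54*j*m)
R(q) = 2 + 15*sqrt(q)/2 (R(q) = 2 - (-3)*5*sqrt(q)/2 = 2 - (-15)*sqrt(q)/2 = 2 + 15*sqrt(q)/2)
z(-3 + V(6), -8)*R(-10) = (-54*(-8)*(-3 + (1/2)/6))*(2 + 15*sqrt(-10)/2) = (-54*(-8)*(-3 + (1/2)*(1/6)))*(2 + 15*(I*sqrt(10))/2) = (-54*(-8)*(-3 + 1/12))*(2 + 15*I*sqrt(10)/2) = (-54*(-8)*(-35/12))*(2 + 15*I*sqrt(10)/2) = -1260*(2 + 15*I*sqrt(10)/2) = -2520 - 9450*I*sqrt(10)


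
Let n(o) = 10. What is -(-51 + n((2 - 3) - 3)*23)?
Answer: -179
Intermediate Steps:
-(-51 + n((2 - 3) - 3)*23) = -(-51 + 10*23) = -(-51 + 230) = -1*179 = -179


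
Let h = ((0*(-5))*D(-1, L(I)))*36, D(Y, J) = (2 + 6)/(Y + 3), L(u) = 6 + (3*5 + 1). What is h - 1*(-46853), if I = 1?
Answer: 46853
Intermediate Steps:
L(u) = 22 (L(u) = 6 + (15 + 1) = 6 + 16 = 22)
D(Y, J) = 8/(3 + Y)
h = 0 (h = ((0*(-5))*(8/(3 - 1)))*36 = (0*(8/2))*36 = (0*(8*(½)))*36 = (0*4)*36 = 0*36 = 0)
h - 1*(-46853) = 0 - 1*(-46853) = 0 + 46853 = 46853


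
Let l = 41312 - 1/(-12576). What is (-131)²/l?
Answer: 215816736/519539713 ≈ 0.41540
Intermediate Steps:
l = 519539713/12576 (l = 41312 - 1*(-1/12576) = 41312 + 1/12576 = 519539713/12576 ≈ 41312.)
(-131)²/l = (-131)²/(519539713/12576) = 17161*(12576/519539713) = 215816736/519539713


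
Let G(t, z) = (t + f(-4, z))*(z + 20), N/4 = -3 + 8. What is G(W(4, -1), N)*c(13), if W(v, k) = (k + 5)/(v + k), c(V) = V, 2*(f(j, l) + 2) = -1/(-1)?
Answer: -260/3 ≈ -86.667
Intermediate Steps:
f(j, l) = -3/2 (f(j, l) = -2 + (-1/(-1))/2 = -2 + (-1*(-1))/2 = -2 + (½)*1 = -2 + ½ = -3/2)
W(v, k) = (5 + k)/(k + v)
N = 20 (N = 4*(-3 + 8) = 4*5 = 20)
G(t, z) = (20 + z)*(-3/2 + t) (G(t, z) = (t - 3/2)*(z + 20) = (-3/2 + t)*(20 + z) = (20 + z)*(-3/2 + t))
G(W(4, -1), N)*c(13) = (-30 + 20*((5 - 1)/(-1 + 4)) - 3/2*20 + ((5 - 1)/(-1 + 4))*20)*13 = (-30 + 20*(4/3) - 30 + (4/3)*20)*13 = (-30 + 80/3 - 30 + 80/3)*13 = -20/3*13 = -260/3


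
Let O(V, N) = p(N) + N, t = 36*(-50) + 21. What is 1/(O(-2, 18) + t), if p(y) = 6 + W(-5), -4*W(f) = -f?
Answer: -4/7025 ≈ -0.00056939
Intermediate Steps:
W(f) = f/4 (W(f) = -(-1)*f/4 = f/4)
p(y) = 19/4 (p(y) = 6 + (¼)*(-5) = 6 - 5/4 = 19/4)
t = -1779 (t = -1800 + 21 = -1779)
O(V, N) = 19/4 + N
1/(O(-2, 18) + t) = 1/((19/4 + 18) - 1779) = 1/(91/4 - 1779) = 1/(-7025/4) = -4/7025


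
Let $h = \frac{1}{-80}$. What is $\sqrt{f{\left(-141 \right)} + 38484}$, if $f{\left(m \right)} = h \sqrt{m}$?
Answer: $\frac{\sqrt{15393600 - 5 i \sqrt{141}}}{20} \approx 196.17 - 0.00037831 i$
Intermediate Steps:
$h = - \frac{1}{80} \approx -0.0125$
$f{\left(m \right)} = - \frac{\sqrt{m}}{80}$
$\sqrt{f{\left(-141 \right)} + 38484} = \sqrt{- \frac{\sqrt{-141}}{80} + 38484} = \sqrt{- \frac{i \sqrt{141}}{80} + 38484} = \sqrt{38484 - \frac{i \sqrt{141}}{80}}$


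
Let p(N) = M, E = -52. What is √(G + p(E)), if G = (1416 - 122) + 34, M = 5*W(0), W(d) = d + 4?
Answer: 2*√337 ≈ 36.715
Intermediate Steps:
W(d) = 4 + d
M = 20 (M = 5*(4 + 0) = 5*4 = 20)
p(N) = 20
G = 1328 (G = 1294 + 34 = 1328)
√(G + p(E)) = √(1328 + 20) = √1348 = 2*√337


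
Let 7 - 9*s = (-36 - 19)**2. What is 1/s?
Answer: -3/1006 ≈ -0.0029821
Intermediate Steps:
s = -1006/3 (s = 7/9 - (-36 - 19)**2/9 = 7/9 - 1/9*(-55)**2 = 7/9 - 1/9*3025 = 7/9 - 3025/9 = -1006/3 ≈ -335.33)
1/s = 1/(-1006/3) = -3/1006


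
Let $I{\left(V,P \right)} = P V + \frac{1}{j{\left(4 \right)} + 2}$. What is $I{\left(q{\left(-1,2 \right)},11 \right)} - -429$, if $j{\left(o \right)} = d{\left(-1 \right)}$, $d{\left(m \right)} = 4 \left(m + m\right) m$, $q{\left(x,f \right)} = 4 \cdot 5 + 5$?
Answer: $\frac{7041}{10} \approx 704.1$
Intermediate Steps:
$q{\left(x,f \right)} = 25$ ($q{\left(x,f \right)} = 20 + 5 = 25$)
$d{\left(m \right)} = 8 m^{2}$ ($d{\left(m \right)} = 4 \cdot 2 m m = 8 m m = 8 m^{2}$)
$j{\left(o \right)} = 8$ ($j{\left(o \right)} = 8 \left(-1\right)^{2} = 8 \cdot 1 = 8$)
$I{\left(V,P \right)} = \frac{1}{10} + P V$ ($I{\left(V,P \right)} = P V + \frac{1}{8 + 2} = P V + \frac{1}{10} = \frac{1}{10} + P V$)
$I{\left(q{\left(-1,2 \right)},11 \right)} - -429 = \left(\frac{1}{10} + 11 \cdot 25\right) - -429 = \left(\frac{1}{10} + 275\right) + 429 = \frac{2751}{10} + 429 = \frac{7041}{10}$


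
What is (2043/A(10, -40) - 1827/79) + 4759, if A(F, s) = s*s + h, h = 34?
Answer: 611496353/129086 ≈ 4737.1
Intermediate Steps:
A(F, s) = 34 + s² (A(F, s) = s*s + 34 = s² + 34 = 34 + s²)
(2043/A(10, -40) - 1827/79) + 4759 = (2043/(34 + (-40)²) - 1827/79) + 4759 = (2043/(34 + 1600) - 1827*1/79) + 4759 = (2043/1634 - 1827/79) + 4759 = -2823921/129086 + 4759 = 611496353/129086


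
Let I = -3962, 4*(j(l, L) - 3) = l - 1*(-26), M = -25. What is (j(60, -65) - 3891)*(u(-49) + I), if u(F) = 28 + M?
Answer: 30614947/2 ≈ 1.5307e+7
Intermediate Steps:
j(l, L) = 19/2 + l/4 (j(l, L) = 3 + (l - 1*(-26))/4 = 3 + (l + 26)/4 = 3 + (26 + l)/4 = 3 + (13/2 + l/4) = 19/2 + l/4)
u(F) = 3 (u(F) = 28 - 25 = 3)
(j(60, -65) - 3891)*(u(-49) + I) = ((19/2 + (1/4)*60) - 3891)*(3 - 3962) = ((19/2 + 15) - 3891)*(-3959) = (49/2 - 3891)*(-3959) = -7733/2*(-3959) = 30614947/2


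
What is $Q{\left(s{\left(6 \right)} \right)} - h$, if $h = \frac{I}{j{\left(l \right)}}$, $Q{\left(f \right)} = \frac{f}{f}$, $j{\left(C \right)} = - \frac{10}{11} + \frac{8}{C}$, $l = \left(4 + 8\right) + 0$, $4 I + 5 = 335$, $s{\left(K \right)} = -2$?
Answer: $\frac{5461}{16} \approx 341.31$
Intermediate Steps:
$I = \frac{165}{2}$ ($I = - \frac{5}{4} + \frac{1}{4} \cdot 335 = - \frac{5}{4} + \frac{335}{4} = \frac{165}{2} \approx 82.5$)
$l = 12$ ($l = 12 + 0 = 12$)
$j{\left(C \right)} = - \frac{10}{11} + \frac{8}{C}$ ($j{\left(C \right)} = \left(-10\right) \frac{1}{11} + \frac{8}{C} = - \frac{10}{11} + \frac{8}{C}$)
$Q{\left(f \right)} = 1$
$h = - \frac{5445}{16}$ ($h = \frac{165}{2 \left(- \frac{10}{11} + \frac{8}{12}\right)} = \frac{165}{2 \left(- \frac{10}{11} + 8 \cdot \frac{1}{12}\right)} = \frac{165}{2 \left(- \frac{10}{11} + \frac{2}{3}\right)} = \frac{165}{2 \left(- \frac{8}{33}\right)} = \frac{165}{2} \left(- \frac{33}{8}\right) = - \frac{5445}{16} \approx -340.31$)
$Q{\left(s{\left(6 \right)} \right)} - h = 1 - - \frac{5445}{16} = 1 + \frac{5445}{16} = \frac{5461}{16}$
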